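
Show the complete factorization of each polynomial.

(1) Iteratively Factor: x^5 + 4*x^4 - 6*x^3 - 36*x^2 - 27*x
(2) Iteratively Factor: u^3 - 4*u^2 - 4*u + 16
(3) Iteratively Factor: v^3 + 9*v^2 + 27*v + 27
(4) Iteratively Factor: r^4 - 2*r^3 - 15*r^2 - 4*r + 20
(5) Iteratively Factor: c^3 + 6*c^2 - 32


(1) = (x + 1)*(x^4 + 3*x^3 - 9*x^2 - 27*x) = (x + 1)*(x + 3)*(x^3 - 9*x) = (x + 1)*(x + 3)^2*(x^2 - 3*x) = (x - 3)*(x + 1)*(x + 3)^2*(x)
(2) = (u - 4)*(u^2 - 4) = (u - 4)*(u - 2)*(u + 2)
(3) = (v + 3)*(v^2 + 6*v + 9) = (v + 3)^2*(v + 3)
(4) = (r - 5)*(r^3 + 3*r^2 - 4) = (r - 5)*(r - 1)*(r^2 + 4*r + 4) = (r - 5)*(r - 1)*(r + 2)*(r + 2)
(5) = (c - 2)*(c^2 + 8*c + 16) = (c - 2)*(c + 4)*(c + 4)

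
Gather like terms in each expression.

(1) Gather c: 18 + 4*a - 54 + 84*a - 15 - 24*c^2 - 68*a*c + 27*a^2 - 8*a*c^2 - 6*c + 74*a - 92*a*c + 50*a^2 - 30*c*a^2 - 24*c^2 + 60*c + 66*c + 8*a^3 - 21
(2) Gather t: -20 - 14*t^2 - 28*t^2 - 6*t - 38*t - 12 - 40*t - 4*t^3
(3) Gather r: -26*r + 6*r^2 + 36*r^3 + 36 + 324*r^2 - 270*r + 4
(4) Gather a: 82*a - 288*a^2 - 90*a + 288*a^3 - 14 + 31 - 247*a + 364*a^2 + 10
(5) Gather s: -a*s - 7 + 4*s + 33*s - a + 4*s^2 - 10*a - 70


(1) = 8*a^3 + 77*a^2 + 162*a + c^2*(-8*a - 48) + c*(-30*a^2 - 160*a + 120) - 72
(2) = -4*t^3 - 42*t^2 - 84*t - 32
(3) = 36*r^3 + 330*r^2 - 296*r + 40
(4) = 288*a^3 + 76*a^2 - 255*a + 27
(5) = -11*a + 4*s^2 + s*(37 - a) - 77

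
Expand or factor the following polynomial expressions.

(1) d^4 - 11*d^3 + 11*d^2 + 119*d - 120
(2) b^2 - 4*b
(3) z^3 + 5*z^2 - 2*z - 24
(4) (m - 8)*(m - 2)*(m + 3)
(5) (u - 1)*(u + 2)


(1) = (d - 8)*(d - 5)*(d - 1)*(d + 3)
(2) = b*(b - 4)
(3) = (z - 2)*(z + 3)*(z + 4)
(4) = m^3 - 7*m^2 - 14*m + 48
(5) = u^2 + u - 2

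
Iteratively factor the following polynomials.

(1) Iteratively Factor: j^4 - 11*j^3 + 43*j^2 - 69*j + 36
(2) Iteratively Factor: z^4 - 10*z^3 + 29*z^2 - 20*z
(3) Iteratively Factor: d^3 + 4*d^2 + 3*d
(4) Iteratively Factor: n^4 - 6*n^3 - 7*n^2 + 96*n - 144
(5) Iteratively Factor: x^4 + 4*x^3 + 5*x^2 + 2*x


(1) = (j - 1)*(j^3 - 10*j^2 + 33*j - 36) = (j - 4)*(j - 1)*(j^2 - 6*j + 9) = (j - 4)*(j - 3)*(j - 1)*(j - 3)
(2) = (z - 1)*(z^3 - 9*z^2 + 20*z) = (z - 5)*(z - 1)*(z^2 - 4*z) = z*(z - 5)*(z - 1)*(z - 4)
(3) = (d + 1)*(d^2 + 3*d) = (d + 1)*(d + 3)*(d)
(4) = (n - 4)*(n^3 - 2*n^2 - 15*n + 36) = (n - 4)*(n - 3)*(n^2 + n - 12) = (n - 4)*(n - 3)*(n + 4)*(n - 3)
(5) = (x + 2)*(x^3 + 2*x^2 + x) = (x + 1)*(x + 2)*(x^2 + x) = x*(x + 1)*(x + 2)*(x + 1)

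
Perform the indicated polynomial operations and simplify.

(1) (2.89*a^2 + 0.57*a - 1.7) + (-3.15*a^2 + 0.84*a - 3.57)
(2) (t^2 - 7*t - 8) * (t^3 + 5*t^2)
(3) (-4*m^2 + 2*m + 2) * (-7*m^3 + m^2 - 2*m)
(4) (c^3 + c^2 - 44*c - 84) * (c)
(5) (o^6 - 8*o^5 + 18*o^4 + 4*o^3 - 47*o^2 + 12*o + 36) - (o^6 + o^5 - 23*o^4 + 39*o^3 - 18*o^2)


(1) = -0.26*a^2 + 1.41*a - 5.27
(2) = t^5 - 2*t^4 - 43*t^3 - 40*t^2
(3) = 28*m^5 - 18*m^4 - 4*m^3 - 2*m^2 - 4*m
(4) = c^4 + c^3 - 44*c^2 - 84*c
(5) = -9*o^5 + 41*o^4 - 35*o^3 - 29*o^2 + 12*o + 36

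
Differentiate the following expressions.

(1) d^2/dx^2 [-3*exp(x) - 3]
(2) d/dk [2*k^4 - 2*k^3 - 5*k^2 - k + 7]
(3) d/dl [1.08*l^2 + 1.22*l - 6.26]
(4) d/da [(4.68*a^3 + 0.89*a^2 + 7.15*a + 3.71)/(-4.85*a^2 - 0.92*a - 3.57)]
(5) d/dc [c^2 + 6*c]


(1) = -3*exp(x)
(2) = 8*k^3 - 6*k^2 - 10*k - 1
(3) = 2.16*l + 1.22
(4) = (-22.698*a^4 - 8.6112*a^3 - 16.2641*a^2 + 29.6324*a - 22.1123)/(23.5225*a^4 + 8.924*a^3 + 35.4754*a^2 + 6.5688*a + 12.7449)
(5) = 2*c + 6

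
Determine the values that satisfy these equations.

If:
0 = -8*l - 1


Then:
l = -1/8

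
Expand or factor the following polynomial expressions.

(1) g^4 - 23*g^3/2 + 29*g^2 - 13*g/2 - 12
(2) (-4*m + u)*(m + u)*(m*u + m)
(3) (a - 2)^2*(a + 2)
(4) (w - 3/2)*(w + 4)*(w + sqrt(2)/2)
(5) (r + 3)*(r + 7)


(1) = (g - 8)*(g - 3)*(g - 1)*(g + 1/2)
(2) = -4*m^3*u - 4*m^3 - 3*m^2*u^2 - 3*m^2*u + m*u^3 + m*u^2
(3) = a^3 - 2*a^2 - 4*a + 8
(4) = w^3 + sqrt(2)*w^2/2 + 5*w^2/2 - 6*w + 5*sqrt(2)*w/4 - 3*sqrt(2)
(5) = r^2 + 10*r + 21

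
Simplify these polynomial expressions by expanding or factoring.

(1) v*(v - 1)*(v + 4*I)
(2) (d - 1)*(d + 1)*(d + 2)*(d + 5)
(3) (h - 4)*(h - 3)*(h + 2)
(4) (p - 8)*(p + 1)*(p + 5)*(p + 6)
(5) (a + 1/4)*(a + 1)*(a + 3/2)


(1) = v^3 - v^2 + 4*I*v^2 - 4*I*v
(2) = d^4 + 7*d^3 + 9*d^2 - 7*d - 10
(3) = h^3 - 5*h^2 - 2*h + 24
(4) = p^4 + 4*p^3 - 55*p^2 - 298*p - 240
(5) = a^3 + 11*a^2/4 + 17*a/8 + 3/8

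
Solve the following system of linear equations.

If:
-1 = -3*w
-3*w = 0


Then:
No Solution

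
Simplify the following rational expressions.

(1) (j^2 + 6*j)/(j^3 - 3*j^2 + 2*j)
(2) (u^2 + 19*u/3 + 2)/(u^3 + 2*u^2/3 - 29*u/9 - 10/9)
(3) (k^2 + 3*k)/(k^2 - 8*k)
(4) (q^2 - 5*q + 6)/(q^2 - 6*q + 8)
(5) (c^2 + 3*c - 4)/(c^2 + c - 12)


(1) = (j + 6)/(j^2 - 3*j + 2)
(2) = (3*u + 18)/(3*u^2 + u - 10)
(3) = (k + 3)/(k - 8)
(4) = (q - 3)/(q - 4)
(5) = (c - 1)/(c - 3)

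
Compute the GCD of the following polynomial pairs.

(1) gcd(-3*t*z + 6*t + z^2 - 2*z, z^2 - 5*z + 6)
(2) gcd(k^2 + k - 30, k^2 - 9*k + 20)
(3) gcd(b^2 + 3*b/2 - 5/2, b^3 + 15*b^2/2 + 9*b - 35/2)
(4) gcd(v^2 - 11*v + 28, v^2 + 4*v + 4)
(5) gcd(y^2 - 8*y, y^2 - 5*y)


(1) = z - 2
(2) = gcd((k - 5)*(k + 6), (k - 5)*(k - 4)) = k - 5
(3) = gcd((b - 1)*(b + 5/2), (b - 1)*(b + 7/2)*(b + 5)) = b - 1
(4) = gcd((v - 7)*(v - 4), (v + 2)^2) = 1
(5) = gcd(y*(y - 8), y*(y - 5)) = y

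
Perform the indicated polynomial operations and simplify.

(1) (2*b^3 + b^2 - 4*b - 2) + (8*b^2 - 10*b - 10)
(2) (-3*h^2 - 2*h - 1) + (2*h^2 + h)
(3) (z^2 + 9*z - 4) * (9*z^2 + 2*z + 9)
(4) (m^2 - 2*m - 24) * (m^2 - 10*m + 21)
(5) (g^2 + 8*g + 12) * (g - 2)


(1) = 2*b^3 + 9*b^2 - 14*b - 12
(2) = -h^2 - h - 1
(3) = 9*z^4 + 83*z^3 - 9*z^2 + 73*z - 36
(4) = m^4 - 12*m^3 + 17*m^2 + 198*m - 504
(5) = g^3 + 6*g^2 - 4*g - 24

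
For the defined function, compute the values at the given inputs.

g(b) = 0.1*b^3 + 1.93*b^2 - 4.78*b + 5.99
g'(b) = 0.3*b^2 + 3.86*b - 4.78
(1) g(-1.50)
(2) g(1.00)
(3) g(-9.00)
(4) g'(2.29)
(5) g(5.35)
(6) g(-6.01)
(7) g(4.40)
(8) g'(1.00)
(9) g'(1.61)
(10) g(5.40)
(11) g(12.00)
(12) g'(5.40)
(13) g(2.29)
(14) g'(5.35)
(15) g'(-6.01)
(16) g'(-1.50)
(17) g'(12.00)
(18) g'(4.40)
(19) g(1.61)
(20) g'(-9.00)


(1) = 17.16
(2) = 3.24
(3) = 132.44
(4) = 5.63
(5) = 50.97
(6) = 82.72
(7) = 30.84
(8) = -0.62
(9) = 2.21
(10) = 52.20
(11) = 399.35
(12) = 24.81
(13) = 6.37
(14) = 24.46
(15) = -17.14
(16) = -9.89
(17) = 84.74
(18) = 18.01
(19) = 3.71
(20) = -15.22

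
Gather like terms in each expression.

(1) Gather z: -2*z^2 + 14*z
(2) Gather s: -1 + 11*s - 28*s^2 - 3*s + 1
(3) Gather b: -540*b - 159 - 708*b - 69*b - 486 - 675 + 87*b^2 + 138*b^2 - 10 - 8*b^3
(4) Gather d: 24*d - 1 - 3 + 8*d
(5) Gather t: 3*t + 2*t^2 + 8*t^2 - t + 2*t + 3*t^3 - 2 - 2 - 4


(1) = -2*z^2 + 14*z
(2) = -28*s^2 + 8*s
(3) = -8*b^3 + 225*b^2 - 1317*b - 1330
(4) = 32*d - 4
(5) = 3*t^3 + 10*t^2 + 4*t - 8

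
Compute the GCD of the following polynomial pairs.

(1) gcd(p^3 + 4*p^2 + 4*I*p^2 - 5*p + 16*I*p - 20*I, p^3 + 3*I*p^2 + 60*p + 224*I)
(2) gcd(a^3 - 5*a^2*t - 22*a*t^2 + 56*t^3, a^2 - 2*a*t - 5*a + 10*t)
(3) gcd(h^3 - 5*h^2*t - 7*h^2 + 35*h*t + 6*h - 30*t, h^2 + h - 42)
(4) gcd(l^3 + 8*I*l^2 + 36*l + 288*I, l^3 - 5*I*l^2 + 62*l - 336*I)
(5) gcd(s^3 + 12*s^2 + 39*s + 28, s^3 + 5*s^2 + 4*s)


(1) = gcd((p - 1)*(p + 5)*(p + 4*I), (p - 8*I)*(p + 4*I)*(p + 7*I)) = p + 4*I
(2) = gcd((a - 7*t)*(a - 2*t)*(a + 4*t), (a - 5)*(a - 2*t)) = -a + 2*t
(3) = gcd((h - 6)*(h - 1)*(h - 5*t), (h - 6)*(h + 7)) = h - 6
(4) = gcd((l - 6*I)*(l + 6*I)*(l + 8*I), (l - 7*I)*(l - 6*I)*(l + 8*I)) = l^2 + 2*I*l + 48
(5) = s^2 + 5*s + 4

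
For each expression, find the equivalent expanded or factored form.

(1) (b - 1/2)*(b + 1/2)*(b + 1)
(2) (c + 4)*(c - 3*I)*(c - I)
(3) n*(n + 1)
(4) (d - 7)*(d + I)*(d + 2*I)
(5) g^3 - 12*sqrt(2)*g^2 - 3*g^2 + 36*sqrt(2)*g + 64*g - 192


(1) = b^3 + b^2 - b/4 - 1/4
(2) = c^3 + 4*c^2 - 4*I*c^2 - 3*c - 16*I*c - 12
(3) = n^2 + n
(4) = d^3 - 7*d^2 + 3*I*d^2 - 2*d - 21*I*d + 14
(5) = (g - 3)*(g - 8*sqrt(2))*(g - 4*sqrt(2))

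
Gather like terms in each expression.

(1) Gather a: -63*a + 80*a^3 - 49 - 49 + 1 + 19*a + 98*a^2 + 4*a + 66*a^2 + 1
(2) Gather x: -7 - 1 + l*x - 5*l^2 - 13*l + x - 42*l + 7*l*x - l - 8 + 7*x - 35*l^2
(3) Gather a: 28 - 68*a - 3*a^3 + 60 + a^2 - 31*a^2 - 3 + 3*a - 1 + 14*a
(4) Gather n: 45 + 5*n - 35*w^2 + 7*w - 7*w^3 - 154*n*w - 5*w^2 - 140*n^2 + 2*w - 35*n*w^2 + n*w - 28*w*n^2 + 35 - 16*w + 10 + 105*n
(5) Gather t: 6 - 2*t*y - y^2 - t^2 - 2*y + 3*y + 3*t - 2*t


(1) = 80*a^3 + 164*a^2 - 40*a - 96
(2) = -40*l^2 - 56*l + x*(8*l + 8) - 16
(3) = -3*a^3 - 30*a^2 - 51*a + 84
(4) = n^2*(-28*w - 140) + n*(-35*w^2 - 153*w + 110) - 7*w^3 - 40*w^2 - 7*w + 90
(5) = -t^2 + t*(1 - 2*y) - y^2 + y + 6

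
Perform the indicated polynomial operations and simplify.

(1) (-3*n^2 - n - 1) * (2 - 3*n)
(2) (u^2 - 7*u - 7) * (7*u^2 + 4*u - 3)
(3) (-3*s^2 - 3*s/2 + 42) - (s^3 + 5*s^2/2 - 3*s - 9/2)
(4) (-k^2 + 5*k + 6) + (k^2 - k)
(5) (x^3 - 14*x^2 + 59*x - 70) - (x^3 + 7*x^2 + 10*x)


(1) = 9*n^3 - 3*n^2 + n - 2
(2) = 7*u^4 - 45*u^3 - 80*u^2 - 7*u + 21
(3) = -s^3 - 11*s^2/2 + 3*s/2 + 93/2
(4) = 4*k + 6
(5) = -21*x^2 + 49*x - 70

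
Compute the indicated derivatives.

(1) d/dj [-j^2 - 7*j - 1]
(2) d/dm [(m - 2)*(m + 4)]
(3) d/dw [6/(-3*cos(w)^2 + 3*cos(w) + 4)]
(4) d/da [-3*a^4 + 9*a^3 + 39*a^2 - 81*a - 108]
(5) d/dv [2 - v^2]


(1) = -2*j - 7
(2) = 2*m + 2
(3) = 18*(1 - 2*cos(w))*sin(w)/(-3*cos(w)^2 + 3*cos(w) + 4)^2
(4) = -12*a^3 + 27*a^2 + 78*a - 81
(5) = -2*v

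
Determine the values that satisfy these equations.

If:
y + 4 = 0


Then:
y = -4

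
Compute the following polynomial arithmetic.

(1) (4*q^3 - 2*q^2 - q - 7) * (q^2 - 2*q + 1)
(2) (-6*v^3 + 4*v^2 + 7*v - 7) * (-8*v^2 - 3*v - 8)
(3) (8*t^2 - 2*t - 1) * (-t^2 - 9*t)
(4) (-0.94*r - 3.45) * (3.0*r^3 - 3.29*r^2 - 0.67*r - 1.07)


(1) = 4*q^5 - 10*q^4 + 7*q^3 - 7*q^2 + 13*q - 7
(2) = 48*v^5 - 14*v^4 - 20*v^3 + 3*v^2 - 35*v + 56
(3) = -8*t^4 - 70*t^3 + 19*t^2 + 9*t
(4) = -2.82*r^4 - 7.2574*r^3 + 11.9803*r^2 + 3.3173*r + 3.6915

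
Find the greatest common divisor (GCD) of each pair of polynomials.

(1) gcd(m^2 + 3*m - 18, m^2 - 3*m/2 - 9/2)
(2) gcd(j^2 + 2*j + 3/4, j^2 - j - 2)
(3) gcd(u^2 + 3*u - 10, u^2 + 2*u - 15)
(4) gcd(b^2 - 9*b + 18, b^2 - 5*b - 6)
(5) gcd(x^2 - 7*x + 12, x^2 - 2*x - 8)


(1) = m - 3
(2) = gcd((j + 1/2)*(j + 3/2), (j - 2)*(j + 1)) = 1
(3) = gcd((u - 2)*(u + 5), (u - 3)*(u + 5)) = u + 5
(4) = b - 6
(5) = gcd((x - 4)*(x - 3), (x - 4)*(x + 2)) = x - 4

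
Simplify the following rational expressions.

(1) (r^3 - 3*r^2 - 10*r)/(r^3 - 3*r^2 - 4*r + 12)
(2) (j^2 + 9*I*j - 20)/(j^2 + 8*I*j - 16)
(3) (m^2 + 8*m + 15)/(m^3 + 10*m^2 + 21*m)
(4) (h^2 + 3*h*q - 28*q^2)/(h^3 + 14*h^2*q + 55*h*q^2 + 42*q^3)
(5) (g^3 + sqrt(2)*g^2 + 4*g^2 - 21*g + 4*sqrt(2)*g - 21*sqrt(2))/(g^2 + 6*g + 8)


(1) = (r^2 - 5*r)/(r^2 - 5*r + 6)
(2) = (j + 5*I)/(j + 4*I)
(3) = (m + 5)/(m^2 + 7*m)
(4) = (h - 4*q)/(h^2 + 7*h*q + 6*q^2)
(5) = (g^3 + g^2*(sqrt(2) + 4) + g*(-21 + 4*sqrt(2)) - 21*sqrt(2))/(g^2 + 6*g + 8)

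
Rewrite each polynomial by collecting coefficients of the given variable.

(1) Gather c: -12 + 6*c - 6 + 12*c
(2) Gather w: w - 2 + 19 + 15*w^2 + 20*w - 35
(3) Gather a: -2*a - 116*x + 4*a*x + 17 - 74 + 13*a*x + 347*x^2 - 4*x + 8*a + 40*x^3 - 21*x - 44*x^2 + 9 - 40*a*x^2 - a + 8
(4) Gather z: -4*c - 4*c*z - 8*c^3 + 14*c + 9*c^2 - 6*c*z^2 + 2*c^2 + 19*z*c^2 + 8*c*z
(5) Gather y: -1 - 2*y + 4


(1) = 18*c - 18
(2) = 15*w^2 + 21*w - 18
(3) = a*(-40*x^2 + 17*x + 5) + 40*x^3 + 303*x^2 - 141*x - 40
(4) = -8*c^3 + 11*c^2 - 6*c*z^2 + 10*c + z*(19*c^2 + 4*c)
(5) = 3 - 2*y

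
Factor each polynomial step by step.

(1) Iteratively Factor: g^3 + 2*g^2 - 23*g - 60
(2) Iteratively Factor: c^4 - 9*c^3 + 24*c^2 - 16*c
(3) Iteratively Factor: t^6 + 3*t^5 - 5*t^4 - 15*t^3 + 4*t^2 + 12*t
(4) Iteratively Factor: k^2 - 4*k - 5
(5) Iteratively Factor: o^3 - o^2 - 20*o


(1) = (g - 5)*(g^2 + 7*g + 12) = (g - 5)*(g + 4)*(g + 3)
(2) = (c)*(c^3 - 9*c^2 + 24*c - 16) = c*(c - 4)*(c^2 - 5*c + 4) = c*(c - 4)*(c - 1)*(c - 4)
(3) = (t + 1)*(t^5 + 2*t^4 - 7*t^3 - 8*t^2 + 12*t) = (t - 2)*(t + 1)*(t^4 + 4*t^3 + t^2 - 6*t) = t*(t - 2)*(t + 1)*(t^3 + 4*t^2 + t - 6) = t*(t - 2)*(t - 1)*(t + 1)*(t^2 + 5*t + 6) = t*(t - 2)*(t - 1)*(t + 1)*(t + 2)*(t + 3)
(4) = (k - 5)*(k + 1)
(5) = (o)*(o^2 - o - 20) = o*(o - 5)*(o + 4)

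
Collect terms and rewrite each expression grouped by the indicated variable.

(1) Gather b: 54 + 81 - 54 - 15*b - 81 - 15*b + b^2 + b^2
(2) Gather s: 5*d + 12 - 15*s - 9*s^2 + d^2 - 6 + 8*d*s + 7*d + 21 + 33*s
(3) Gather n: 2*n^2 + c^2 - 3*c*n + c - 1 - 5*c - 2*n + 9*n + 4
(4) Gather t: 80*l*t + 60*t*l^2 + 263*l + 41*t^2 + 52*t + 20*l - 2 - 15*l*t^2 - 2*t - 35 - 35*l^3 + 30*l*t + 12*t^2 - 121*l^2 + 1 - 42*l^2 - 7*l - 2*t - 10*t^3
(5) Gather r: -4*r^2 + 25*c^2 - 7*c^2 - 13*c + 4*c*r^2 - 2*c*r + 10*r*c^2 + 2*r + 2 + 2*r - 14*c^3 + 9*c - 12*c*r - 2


(1) = 2*b^2 - 30*b
(2) = d^2 + 12*d - 9*s^2 + s*(8*d + 18) + 27
(3) = c^2 - 4*c + 2*n^2 + n*(7 - 3*c) + 3
(4) = -35*l^3 - 163*l^2 + 276*l - 10*t^3 + t^2*(53 - 15*l) + t*(60*l^2 + 110*l + 48) - 36
(5) = -14*c^3 + 18*c^2 - 4*c + r^2*(4*c - 4) + r*(10*c^2 - 14*c + 4)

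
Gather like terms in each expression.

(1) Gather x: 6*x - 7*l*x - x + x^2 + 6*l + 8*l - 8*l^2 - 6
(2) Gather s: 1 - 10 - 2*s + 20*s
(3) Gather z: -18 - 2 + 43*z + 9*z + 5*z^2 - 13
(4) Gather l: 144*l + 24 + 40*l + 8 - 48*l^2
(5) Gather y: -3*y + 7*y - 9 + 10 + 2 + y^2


(1) = -8*l^2 + 14*l + x^2 + x*(5 - 7*l) - 6
(2) = 18*s - 9
(3) = 5*z^2 + 52*z - 33
(4) = -48*l^2 + 184*l + 32
(5) = y^2 + 4*y + 3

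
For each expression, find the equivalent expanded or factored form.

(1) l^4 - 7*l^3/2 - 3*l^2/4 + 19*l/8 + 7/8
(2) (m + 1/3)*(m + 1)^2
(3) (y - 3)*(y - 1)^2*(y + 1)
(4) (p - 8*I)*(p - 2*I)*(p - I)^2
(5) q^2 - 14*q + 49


(1) = (l - 7/2)*(l - 1)*(l + 1/2)^2
(2) = m^3 + 7*m^2/3 + 5*m/3 + 1/3
(3) = y^4 - 4*y^3 + 2*y^2 + 4*y - 3
(4) = p^4 - 12*I*p^3 - 37*p^2 + 42*I*p + 16
(5) = (q - 7)^2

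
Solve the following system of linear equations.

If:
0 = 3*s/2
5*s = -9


Then:
No Solution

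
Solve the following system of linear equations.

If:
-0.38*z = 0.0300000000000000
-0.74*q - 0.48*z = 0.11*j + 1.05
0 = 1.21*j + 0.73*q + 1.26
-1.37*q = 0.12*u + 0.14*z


Then:
j = -0.24
q = -1.33
u = 15.30
z = -0.08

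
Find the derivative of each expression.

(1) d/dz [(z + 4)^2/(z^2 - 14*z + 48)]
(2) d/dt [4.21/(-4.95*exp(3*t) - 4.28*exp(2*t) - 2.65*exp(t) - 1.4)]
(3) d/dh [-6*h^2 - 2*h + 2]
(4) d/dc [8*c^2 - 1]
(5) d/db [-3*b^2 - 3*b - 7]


(1) = 2*(-11*z^2 + 32*z + 304)/(z^4 - 28*z^3 + 292*z^2 - 1344*z + 2304)
(2) = (62.5185*exp(2*t) + 36.0376*exp(t) + 11.1565)*exp(t)/(4.95*exp(3*t) + 4.28*exp(2*t) + 2.65*exp(t) + 1.4)^2
(3) = -12*h - 2
(4) = 16*c
(5) = -6*b - 3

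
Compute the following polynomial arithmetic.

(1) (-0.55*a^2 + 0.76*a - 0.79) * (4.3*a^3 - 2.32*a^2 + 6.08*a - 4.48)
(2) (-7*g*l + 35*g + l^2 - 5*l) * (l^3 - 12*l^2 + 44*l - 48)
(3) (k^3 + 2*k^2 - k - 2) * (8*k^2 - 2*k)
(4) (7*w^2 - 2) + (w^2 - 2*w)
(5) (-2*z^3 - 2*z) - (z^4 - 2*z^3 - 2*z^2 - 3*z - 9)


(1) = -2.365*a^5 + 4.544*a^4 - 8.5042*a^3 + 8.9176*a^2 - 8.208*a + 3.5392
(2) = -7*g*l^4 + 119*g*l^3 - 728*g*l^2 + 1876*g*l - 1680*g + l^5 - 17*l^4 + 104*l^3 - 268*l^2 + 240*l
(3) = 8*k^5 + 14*k^4 - 12*k^3 - 14*k^2 + 4*k
(4) = 8*w^2 - 2*w - 2
(5) = -z^4 + 2*z^2 + z + 9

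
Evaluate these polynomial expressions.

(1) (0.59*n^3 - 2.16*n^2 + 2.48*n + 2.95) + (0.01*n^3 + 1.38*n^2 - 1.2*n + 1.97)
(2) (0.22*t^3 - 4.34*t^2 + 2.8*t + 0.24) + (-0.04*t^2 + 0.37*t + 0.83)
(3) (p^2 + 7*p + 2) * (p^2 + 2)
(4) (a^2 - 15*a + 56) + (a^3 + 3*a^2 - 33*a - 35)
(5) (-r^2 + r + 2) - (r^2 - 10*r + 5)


(1) = 0.6*n^3 - 0.78*n^2 + 1.28*n + 4.92
(2) = 0.22*t^3 - 4.38*t^2 + 3.17*t + 1.07
(3) = p^4 + 7*p^3 + 4*p^2 + 14*p + 4
(4) = a^3 + 4*a^2 - 48*a + 21
(5) = -2*r^2 + 11*r - 3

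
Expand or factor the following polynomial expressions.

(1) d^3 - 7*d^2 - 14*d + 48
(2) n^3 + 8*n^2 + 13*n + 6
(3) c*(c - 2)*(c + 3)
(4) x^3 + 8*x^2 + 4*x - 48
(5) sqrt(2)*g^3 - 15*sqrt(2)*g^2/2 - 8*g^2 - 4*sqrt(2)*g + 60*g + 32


(1) = (d - 8)*(d - 2)*(d + 3)
(2) = (n + 1)^2*(n + 6)
(3) = c^3 + c^2 - 6*c
(4) = (x - 2)*(x + 4)*(x + 6)
(5) = (g - 8)*(g - 4*sqrt(2))*(sqrt(2)*g + sqrt(2)/2)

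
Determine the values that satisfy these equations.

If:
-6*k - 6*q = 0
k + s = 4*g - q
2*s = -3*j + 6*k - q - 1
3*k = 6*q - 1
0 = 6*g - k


Then:
g = -1/54
j = -44/81
k = -1/9
q = 1/9
s = -2/27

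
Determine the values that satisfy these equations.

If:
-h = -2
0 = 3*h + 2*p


Then:
h = 2
p = -3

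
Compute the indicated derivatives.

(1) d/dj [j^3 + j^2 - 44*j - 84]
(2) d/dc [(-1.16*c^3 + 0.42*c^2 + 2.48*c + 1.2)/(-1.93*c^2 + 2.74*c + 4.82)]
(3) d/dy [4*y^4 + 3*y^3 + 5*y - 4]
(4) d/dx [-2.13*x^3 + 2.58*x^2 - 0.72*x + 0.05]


(1) = 3*j^2 + 2*j - 44
(2) = (2.2388*c^4 - 6.3568*c^3 - 10.8364*c^2 + 8.6808*c + 8.6656)/(3.7249*c^4 - 10.5764*c^3 - 11.0976*c^2 + 26.4136*c + 23.2324)
(3) = 16*y^3 + 9*y^2 + 5
(4) = -6.39*x^2 + 5.16*x - 0.72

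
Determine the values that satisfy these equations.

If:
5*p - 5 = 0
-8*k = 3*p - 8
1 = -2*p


Then:
No Solution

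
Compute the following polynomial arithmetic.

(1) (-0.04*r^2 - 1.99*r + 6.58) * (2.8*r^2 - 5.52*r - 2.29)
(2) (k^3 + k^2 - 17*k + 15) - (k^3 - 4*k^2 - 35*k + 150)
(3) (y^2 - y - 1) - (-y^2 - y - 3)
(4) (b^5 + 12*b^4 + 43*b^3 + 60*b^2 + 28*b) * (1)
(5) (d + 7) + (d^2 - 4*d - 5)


(1) = -0.112*r^4 - 5.3512*r^3 + 29.5004*r^2 - 31.7645*r - 15.0682
(2) = 5*k^2 + 18*k - 135
(3) = 2*y^2 + 2
(4) = b^5 + 12*b^4 + 43*b^3 + 60*b^2 + 28*b
(5) = d^2 - 3*d + 2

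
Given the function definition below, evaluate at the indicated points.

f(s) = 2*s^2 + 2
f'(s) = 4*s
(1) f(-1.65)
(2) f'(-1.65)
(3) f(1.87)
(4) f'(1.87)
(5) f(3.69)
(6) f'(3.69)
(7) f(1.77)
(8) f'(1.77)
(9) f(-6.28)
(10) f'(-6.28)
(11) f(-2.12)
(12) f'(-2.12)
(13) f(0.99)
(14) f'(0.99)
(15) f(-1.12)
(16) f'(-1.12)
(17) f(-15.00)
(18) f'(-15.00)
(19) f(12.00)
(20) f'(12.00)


(1) = 7.44
(2) = -6.60
(3) = 8.99
(4) = 7.48
(5) = 29.23
(6) = 14.76
(7) = 8.27
(8) = 7.08
(9) = 80.88
(10) = -25.12
(11) = 10.99
(12) = -8.48
(13) = 3.96
(14) = 3.96
(15) = 4.51
(16) = -4.48
(17) = 452.00
(18) = -60.00
(19) = 290.00
(20) = 48.00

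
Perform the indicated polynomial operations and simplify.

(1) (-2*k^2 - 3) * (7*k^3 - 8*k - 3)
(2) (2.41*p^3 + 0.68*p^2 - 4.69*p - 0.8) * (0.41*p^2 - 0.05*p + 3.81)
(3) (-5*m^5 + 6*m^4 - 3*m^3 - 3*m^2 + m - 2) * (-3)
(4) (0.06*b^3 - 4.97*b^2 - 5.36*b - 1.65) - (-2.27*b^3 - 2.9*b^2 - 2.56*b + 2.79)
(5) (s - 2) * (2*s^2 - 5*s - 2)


(1) = -14*k^5 - 5*k^3 + 6*k^2 + 24*k + 9
(2) = 0.9881*p^5 + 0.1583*p^4 + 7.2252*p^3 + 2.4973*p^2 - 17.8289*p - 3.048
(3) = 15*m^5 - 18*m^4 + 9*m^3 + 9*m^2 - 3*m + 6
(4) = 2.33*b^3 - 2.07*b^2 - 2.8*b - 4.44
(5) = 2*s^3 - 9*s^2 + 8*s + 4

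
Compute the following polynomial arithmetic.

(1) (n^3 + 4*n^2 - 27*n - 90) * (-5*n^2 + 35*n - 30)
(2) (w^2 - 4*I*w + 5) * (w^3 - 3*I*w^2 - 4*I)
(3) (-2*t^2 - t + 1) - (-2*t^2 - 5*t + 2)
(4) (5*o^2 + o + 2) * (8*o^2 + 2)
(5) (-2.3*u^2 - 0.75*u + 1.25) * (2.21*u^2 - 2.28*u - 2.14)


(1) = -5*n^5 + 15*n^4 + 245*n^3 - 615*n^2 - 2340*n + 2700
(2) = w^5 - 7*I*w^4 - 7*w^3 - 19*I*w^2 - 16*w - 20*I
(3) = 4*t - 1
(4) = 40*o^4 + 8*o^3 + 26*o^2 + 2*o + 4
(5) = -5.083*u^4 + 3.5865*u^3 + 9.3945*u^2 - 1.245*u - 2.675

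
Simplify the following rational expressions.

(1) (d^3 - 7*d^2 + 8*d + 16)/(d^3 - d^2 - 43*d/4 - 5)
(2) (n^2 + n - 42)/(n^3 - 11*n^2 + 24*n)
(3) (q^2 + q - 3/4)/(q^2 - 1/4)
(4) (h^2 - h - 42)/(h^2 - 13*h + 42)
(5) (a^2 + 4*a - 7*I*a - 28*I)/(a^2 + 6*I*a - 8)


(1) = (4*d^2 - 12*d - 16)/(4*d^2 + 12*d + 5)
(2) = (n^2 + n - 42)/(n^3 - 11*n^2 + 24*n)
(3) = (2*q + 3)/(2*q + 1)
(4) = (h + 6)/(h - 6)
(5) = (a^2 + a*(4 - 7*I) - 28*I)/(a^2 + 6*I*a - 8)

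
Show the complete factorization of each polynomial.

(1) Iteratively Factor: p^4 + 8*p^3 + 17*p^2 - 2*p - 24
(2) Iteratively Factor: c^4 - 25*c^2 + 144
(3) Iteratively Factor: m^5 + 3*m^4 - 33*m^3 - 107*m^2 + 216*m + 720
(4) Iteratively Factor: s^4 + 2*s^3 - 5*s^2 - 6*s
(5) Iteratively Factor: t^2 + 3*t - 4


(1) = (p + 2)*(p^3 + 6*p^2 + 5*p - 12) = (p - 1)*(p + 2)*(p^2 + 7*p + 12) = (p - 1)*(p + 2)*(p + 4)*(p + 3)
(2) = (c + 4)*(c^3 - 4*c^2 - 9*c + 36) = (c + 3)*(c + 4)*(c^2 - 7*c + 12) = (c - 3)*(c + 3)*(c + 4)*(c - 4)
(3) = (m + 4)*(m^4 - m^3 - 29*m^2 + 9*m + 180) = (m - 5)*(m + 4)*(m^3 + 4*m^2 - 9*m - 36) = (m - 5)*(m - 3)*(m + 4)*(m^2 + 7*m + 12) = (m - 5)*(m - 3)*(m + 4)^2*(m + 3)
(4) = (s + 3)*(s^3 - s^2 - 2*s) = s*(s + 3)*(s^2 - s - 2) = s*(s - 2)*(s + 3)*(s + 1)
(5) = (t + 4)*(t - 1)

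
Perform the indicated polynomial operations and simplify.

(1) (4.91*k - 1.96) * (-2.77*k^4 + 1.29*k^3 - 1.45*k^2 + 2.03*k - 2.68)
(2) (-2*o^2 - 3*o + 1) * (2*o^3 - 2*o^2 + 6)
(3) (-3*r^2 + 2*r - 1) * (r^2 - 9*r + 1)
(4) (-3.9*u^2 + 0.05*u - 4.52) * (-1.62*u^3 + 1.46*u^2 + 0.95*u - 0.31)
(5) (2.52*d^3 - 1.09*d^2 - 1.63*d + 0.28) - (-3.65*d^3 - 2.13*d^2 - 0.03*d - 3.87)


(1) = -13.6007*k^5 + 11.7631*k^4 - 9.6479*k^3 + 12.8093*k^2 - 17.1376*k + 5.2528
(2) = -4*o^5 - 2*o^4 + 8*o^3 - 14*o^2 - 18*o + 6
(3) = -3*r^4 + 29*r^3 - 22*r^2 + 11*r - 1
(4) = 6.318*u^5 - 5.775*u^4 + 3.6904*u^3 - 5.3427*u^2 - 4.3095*u + 1.4012
(5) = 6.17*d^3 + 1.04*d^2 - 1.6*d + 4.15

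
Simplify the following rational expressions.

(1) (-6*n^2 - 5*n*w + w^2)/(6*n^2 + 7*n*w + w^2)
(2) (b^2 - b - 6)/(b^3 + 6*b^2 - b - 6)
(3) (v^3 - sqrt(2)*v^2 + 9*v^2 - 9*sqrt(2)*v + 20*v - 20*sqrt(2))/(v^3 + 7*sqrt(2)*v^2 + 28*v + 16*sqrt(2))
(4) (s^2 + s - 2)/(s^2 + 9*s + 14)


(1) = (-6*n + w)/(6*n + w)
(2) = (b^2 - b - 6)/(b^3 + 6*b^2 - b - 6)
(3) = (v^3 + v^2*(9 - sqrt(2)) + v*(20 - 9*sqrt(2)) - 20*sqrt(2))/(v^3 + 7*sqrt(2)*v^2 + 28*v + 16*sqrt(2))
(4) = (s - 1)/(s + 7)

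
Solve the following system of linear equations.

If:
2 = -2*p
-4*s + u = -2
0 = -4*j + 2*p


Then:
j = -1/2
p = -1
s = u/4 + 1/2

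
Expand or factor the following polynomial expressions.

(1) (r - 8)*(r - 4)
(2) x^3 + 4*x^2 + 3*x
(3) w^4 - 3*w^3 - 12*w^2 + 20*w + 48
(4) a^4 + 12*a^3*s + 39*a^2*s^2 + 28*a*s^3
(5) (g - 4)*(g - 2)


(1) = r^2 - 12*r + 32
(2) = x*(x + 1)*(x + 3)
(3) = (w - 4)*(w - 3)*(w + 2)^2
(4) = a*(a + s)*(a + 4*s)*(a + 7*s)
(5) = g^2 - 6*g + 8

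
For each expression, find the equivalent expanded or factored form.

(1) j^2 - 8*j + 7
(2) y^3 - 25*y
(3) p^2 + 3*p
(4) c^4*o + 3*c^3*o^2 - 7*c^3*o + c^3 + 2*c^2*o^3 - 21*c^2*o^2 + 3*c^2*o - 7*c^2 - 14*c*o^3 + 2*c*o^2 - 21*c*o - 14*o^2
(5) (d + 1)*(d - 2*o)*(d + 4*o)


(1) = (j - 7)*(j - 1)
(2) = y*(y - 5)*(y + 5)
(3) = p*(p + 3)
(4) = (c - 7)*(c + o)*(c + 2*o)*(c*o + 1)
(5) = d^3 + 2*d^2*o + d^2 - 8*d*o^2 + 2*d*o - 8*o^2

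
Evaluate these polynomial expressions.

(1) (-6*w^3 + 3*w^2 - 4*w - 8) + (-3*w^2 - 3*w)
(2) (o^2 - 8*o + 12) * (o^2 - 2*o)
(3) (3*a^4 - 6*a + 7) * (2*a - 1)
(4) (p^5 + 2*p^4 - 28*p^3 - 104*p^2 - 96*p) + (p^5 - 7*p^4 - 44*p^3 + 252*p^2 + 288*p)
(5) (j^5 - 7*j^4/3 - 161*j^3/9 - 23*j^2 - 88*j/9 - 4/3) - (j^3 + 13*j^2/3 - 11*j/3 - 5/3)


(1) = -6*w^3 - 7*w - 8
(2) = o^4 - 10*o^3 + 28*o^2 - 24*o
(3) = 6*a^5 - 3*a^4 - 12*a^2 + 20*a - 7
(4) = 2*p^5 - 5*p^4 - 72*p^3 + 148*p^2 + 192*p
(5) = j^5 - 7*j^4/3 - 170*j^3/9 - 82*j^2/3 - 55*j/9 + 1/3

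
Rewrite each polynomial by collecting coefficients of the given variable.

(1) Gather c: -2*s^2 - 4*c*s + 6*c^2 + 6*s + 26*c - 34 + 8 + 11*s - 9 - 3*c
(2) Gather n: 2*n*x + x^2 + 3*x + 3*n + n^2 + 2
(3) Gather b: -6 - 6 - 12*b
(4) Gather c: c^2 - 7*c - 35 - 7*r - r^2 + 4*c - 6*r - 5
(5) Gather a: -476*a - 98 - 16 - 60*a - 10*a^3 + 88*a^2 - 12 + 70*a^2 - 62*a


(1) = 6*c^2 + c*(23 - 4*s) - 2*s^2 + 17*s - 35
(2) = n^2 + n*(2*x + 3) + x^2 + 3*x + 2
(3) = -12*b - 12
(4) = c^2 - 3*c - r^2 - 13*r - 40
(5) = -10*a^3 + 158*a^2 - 598*a - 126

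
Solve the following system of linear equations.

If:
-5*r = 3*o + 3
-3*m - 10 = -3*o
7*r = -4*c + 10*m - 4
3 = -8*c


Then:
c = -3/8
m = -157/142
o = 949/426
r = -275/142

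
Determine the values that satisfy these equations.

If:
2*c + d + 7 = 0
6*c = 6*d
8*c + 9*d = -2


Then:
No Solution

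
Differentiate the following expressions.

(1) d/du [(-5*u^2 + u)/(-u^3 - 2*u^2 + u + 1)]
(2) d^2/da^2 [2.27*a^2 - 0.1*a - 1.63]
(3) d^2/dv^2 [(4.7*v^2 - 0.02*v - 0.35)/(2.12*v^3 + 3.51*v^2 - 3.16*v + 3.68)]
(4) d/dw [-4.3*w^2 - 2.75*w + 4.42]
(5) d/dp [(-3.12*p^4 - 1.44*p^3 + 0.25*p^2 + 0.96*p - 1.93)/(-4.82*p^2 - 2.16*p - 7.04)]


(1) = (-u*(5*u - 1)*(3*u^2 + 4*u - 1) + (10*u - 1)*(u^3 + 2*u^2 - u - 1))/(u^3 + 2*u^2 - u - 1)^2
(2) = 4.54000000000000
(3) = (42.24736*v^6 - 0.539328*v^5 + 169.148016*v^4 - 451.515732*v^3 - 374.185266*v^2 + 41.225736*v + 128.885248)/(9.528128*v^9 + 47.326032*v^8 + 35.748924*v^7 - 48.223425*v^6 + 111.015564*v^5 + 93.243936*v^4 - 190.32736*v^3 + 252.842496*v^2 - 128.381952*v + 49.836032)
(4) = -8.6*w - 2.75
(5) = (30.0768*p^5 + 27.1584*p^4 + 94.08*p^3 + 34.5*p^2 - 22.1252*p - 10.9272)/(23.2324*p^4 + 20.8224*p^3 + 72.5312*p^2 + 30.4128*p + 49.5616)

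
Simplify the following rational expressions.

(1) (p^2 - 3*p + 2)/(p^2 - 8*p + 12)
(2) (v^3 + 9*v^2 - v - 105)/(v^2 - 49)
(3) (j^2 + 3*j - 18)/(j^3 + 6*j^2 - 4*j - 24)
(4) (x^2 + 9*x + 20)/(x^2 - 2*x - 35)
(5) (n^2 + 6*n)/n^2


(1) = (p - 1)/(p - 6)
(2) = (v^2 + 2*v - 15)/(v - 7)
(3) = (j - 3)/(j^2 - 4)
(4) = (x + 4)/(x - 7)
(5) = (n + 6)/n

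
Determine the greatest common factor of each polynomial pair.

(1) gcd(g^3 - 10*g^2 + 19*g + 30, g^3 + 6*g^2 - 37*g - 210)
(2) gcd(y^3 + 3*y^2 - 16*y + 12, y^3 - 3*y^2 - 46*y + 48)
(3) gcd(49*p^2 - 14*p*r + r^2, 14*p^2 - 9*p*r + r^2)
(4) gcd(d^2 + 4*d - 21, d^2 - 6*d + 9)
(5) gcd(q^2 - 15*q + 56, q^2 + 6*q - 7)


(1) = g - 6
(2) = gcd((y - 2)*(y - 1)*(y + 6), (y - 8)*(y - 1)*(y + 6)) = y^2 + 5*y - 6
(3) = 7*p - r
(4) = d - 3
(5) = 1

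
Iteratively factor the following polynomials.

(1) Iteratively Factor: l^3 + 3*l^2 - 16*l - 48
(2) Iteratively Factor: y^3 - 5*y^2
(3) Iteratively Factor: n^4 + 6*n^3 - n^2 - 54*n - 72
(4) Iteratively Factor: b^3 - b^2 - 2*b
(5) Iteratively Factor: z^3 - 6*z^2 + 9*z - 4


(1) = (l - 4)*(l^2 + 7*l + 12) = (l - 4)*(l + 3)*(l + 4)
(2) = (y - 5)*(y^2) = y*(y - 5)*(y)
(3) = (n + 3)*(n^3 + 3*n^2 - 10*n - 24) = (n - 3)*(n + 3)*(n^2 + 6*n + 8) = (n - 3)*(n + 3)*(n + 4)*(n + 2)
(4) = (b + 1)*(b^2 - 2*b) = (b - 2)*(b + 1)*(b)
(5) = (z - 1)*(z^2 - 5*z + 4) = (z - 1)^2*(z - 4)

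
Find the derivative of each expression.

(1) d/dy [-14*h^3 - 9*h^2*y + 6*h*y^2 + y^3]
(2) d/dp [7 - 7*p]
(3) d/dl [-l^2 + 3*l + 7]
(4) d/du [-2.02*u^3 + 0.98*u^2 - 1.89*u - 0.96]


(1) = -9*h^2 + 12*h*y + 3*y^2
(2) = -7
(3) = 3 - 2*l
(4) = -6.06*u^2 + 1.96*u - 1.89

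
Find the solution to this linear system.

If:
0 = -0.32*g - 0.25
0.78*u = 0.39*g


Then:
g = -0.78
u = -0.39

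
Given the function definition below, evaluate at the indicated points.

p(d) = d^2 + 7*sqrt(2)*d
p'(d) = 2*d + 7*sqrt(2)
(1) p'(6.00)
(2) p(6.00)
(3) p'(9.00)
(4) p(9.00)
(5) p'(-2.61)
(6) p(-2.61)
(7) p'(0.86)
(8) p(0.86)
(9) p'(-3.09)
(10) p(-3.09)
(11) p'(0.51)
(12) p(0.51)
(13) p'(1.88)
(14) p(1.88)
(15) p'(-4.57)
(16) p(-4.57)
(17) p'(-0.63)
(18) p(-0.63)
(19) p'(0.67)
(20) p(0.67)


(1) = 21.90
(2) = 95.40
(3) = 27.90
(4) = 170.10
(5) = 4.68
(6) = -19.03
(7) = 11.62
(8) = 9.25
(9) = 3.72
(10) = -21.04
(11) = 10.92
(12) = 5.31
(13) = 13.66
(14) = 22.15
(15) = 0.76
(16) = -24.36
(17) = 8.64
(18) = -5.84
(19) = 11.24
(20) = 7.08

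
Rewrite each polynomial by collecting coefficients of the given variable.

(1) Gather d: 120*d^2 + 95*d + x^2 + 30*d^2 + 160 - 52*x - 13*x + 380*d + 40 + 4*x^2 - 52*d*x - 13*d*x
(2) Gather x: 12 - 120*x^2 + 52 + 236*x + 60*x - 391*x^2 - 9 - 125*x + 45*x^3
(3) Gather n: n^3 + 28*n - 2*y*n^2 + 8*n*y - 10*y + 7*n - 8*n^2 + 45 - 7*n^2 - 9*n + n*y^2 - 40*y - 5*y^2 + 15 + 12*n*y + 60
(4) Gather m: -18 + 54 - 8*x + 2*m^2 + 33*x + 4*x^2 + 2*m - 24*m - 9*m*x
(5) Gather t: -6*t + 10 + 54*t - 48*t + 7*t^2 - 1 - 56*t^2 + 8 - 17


(1) = 150*d^2 + d*(475 - 65*x) + 5*x^2 - 65*x + 200
(2) = 45*x^3 - 511*x^2 + 171*x + 55
(3) = n^3 + n^2*(-2*y - 15) + n*(y^2 + 20*y + 26) - 5*y^2 - 50*y + 120
(4) = 2*m^2 + m*(-9*x - 22) + 4*x^2 + 25*x + 36
(5) = -49*t^2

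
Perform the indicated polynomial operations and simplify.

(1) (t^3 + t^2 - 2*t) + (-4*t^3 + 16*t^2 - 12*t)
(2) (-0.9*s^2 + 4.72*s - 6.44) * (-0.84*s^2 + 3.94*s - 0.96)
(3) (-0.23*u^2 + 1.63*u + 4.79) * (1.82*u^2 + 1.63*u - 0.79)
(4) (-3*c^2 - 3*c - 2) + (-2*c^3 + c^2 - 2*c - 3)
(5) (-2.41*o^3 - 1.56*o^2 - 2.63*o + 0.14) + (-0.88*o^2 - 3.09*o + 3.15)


(1) = -3*t^3 + 17*t^2 - 14*t
(2) = 0.756*s^4 - 7.5108*s^3 + 24.8704*s^2 - 29.9048*s + 6.1824
(3) = -0.4186*u^4 + 2.5917*u^3 + 11.5564*u^2 + 6.52*u - 3.7841
(4) = -2*c^3 - 2*c^2 - 5*c - 5
(5) = -2.41*o^3 - 2.44*o^2 - 5.72*o + 3.29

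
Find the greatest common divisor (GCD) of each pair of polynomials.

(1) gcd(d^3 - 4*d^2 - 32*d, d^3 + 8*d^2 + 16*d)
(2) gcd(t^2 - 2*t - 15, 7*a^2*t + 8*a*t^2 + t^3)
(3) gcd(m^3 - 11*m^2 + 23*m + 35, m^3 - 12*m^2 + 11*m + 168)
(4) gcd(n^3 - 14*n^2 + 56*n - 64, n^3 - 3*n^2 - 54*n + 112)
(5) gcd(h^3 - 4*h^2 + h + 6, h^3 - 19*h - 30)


(1) = gcd(d*(d - 8)*(d + 4), d*(d + 4)^2) = d^2 + 4*d
(2) = gcd((t - 5)*(t + 3), t*(a + t)*(7*a + t)) = 1
(3) = m - 7
(4) = n^2 - 10*n + 16
(5) = gcd((h - 3)*(h - 2)*(h + 1), (h - 5)*(h + 2)*(h + 3)) = 1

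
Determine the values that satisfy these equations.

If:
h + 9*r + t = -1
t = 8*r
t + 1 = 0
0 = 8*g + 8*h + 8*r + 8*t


Then:
g = 0
h = 9/8
r = -1/8
t = -1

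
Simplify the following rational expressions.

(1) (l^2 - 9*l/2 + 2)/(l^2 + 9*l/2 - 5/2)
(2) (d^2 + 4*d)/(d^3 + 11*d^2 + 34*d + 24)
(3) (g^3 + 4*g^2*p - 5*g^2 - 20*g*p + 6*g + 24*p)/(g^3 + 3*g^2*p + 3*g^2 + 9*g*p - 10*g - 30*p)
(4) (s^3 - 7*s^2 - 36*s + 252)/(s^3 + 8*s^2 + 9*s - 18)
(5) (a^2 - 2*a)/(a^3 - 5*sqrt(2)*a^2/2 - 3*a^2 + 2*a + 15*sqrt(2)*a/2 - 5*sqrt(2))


(1) = (l - 4)/(l + 5)
(2) = d/(d^2 + 7*d + 6)
(3) = (g^2 + 4*g*p - 3*g - 12*p)/(g^2 + 3*g*p + 5*g + 15*p)
(4) = (s^2 - 13*s + 42)/(s^2 + 2*s - 3)
(5) = 2*a/(2*a^2 + a*(-5*sqrt(2) - 2) + 5*sqrt(2))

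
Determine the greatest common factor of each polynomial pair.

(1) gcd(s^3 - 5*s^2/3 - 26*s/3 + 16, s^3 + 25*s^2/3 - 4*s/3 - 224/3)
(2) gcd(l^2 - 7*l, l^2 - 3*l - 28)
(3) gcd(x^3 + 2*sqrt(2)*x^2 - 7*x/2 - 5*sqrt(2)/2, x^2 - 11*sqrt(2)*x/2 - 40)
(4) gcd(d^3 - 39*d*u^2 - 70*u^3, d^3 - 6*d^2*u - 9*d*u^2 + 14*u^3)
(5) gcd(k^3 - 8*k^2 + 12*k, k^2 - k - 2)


(1) = s - 8/3
(2) = l - 7
(3) = x + 5*sqrt(2)/2
(4) = gcd((d - 7*u)*(d + 2*u)*(d + 5*u), (d - 7*u)*(d - u)*(d + 2*u)) = -d^2 + 5*d*u + 14*u^2
(5) = k - 2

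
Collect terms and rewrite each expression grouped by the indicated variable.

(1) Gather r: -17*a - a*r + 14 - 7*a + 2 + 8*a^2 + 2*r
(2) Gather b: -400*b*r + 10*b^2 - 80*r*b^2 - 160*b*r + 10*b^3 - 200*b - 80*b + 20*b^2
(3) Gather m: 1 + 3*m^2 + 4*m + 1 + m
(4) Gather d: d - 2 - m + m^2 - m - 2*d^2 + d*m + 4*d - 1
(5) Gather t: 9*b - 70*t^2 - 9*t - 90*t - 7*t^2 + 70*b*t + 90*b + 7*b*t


(1) = 8*a^2 - 24*a + r*(2 - a) + 16
(2) = 10*b^3 + b^2*(30 - 80*r) + b*(-560*r - 280)
(3) = 3*m^2 + 5*m + 2
(4) = -2*d^2 + d*(m + 5) + m^2 - 2*m - 3
(5) = 99*b - 77*t^2 + t*(77*b - 99)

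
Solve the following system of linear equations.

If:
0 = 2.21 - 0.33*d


Then:
d = 6.70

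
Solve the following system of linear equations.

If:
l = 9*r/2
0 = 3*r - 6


Then:
l = 9
r = 2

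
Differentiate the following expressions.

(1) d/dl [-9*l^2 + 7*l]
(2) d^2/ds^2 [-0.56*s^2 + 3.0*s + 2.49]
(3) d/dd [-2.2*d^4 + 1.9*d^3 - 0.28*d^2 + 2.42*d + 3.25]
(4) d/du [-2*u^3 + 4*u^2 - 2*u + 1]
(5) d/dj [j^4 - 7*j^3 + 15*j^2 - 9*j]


(1) = 7 - 18*l
(2) = -1.12000000000000
(3) = -8.8*d^3 + 5.7*d^2 - 0.56*d + 2.42
(4) = -6*u^2 + 8*u - 2
(5) = 4*j^3 - 21*j^2 + 30*j - 9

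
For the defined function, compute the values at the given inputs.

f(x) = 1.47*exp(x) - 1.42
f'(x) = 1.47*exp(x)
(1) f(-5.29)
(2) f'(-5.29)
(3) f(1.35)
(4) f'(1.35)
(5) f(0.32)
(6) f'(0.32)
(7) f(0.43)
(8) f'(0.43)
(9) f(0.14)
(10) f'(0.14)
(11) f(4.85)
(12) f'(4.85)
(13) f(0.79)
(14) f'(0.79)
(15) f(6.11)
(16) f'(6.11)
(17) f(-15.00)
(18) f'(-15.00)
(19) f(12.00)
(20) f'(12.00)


(1) = -1.41
(2) = 0.01
(3) = 4.25
(4) = 5.67
(5) = 0.60
(6) = 2.02
(7) = 0.84
(8) = 2.26
(9) = 0.27
(10) = 1.69
(11) = 186.36
(12) = 187.78
(13) = 1.82
(14) = 3.24
(15) = 660.58
(16) = 662.00
(17) = -1.42
(18) = 0.00
(19) = 239248.12
(20) = 239249.54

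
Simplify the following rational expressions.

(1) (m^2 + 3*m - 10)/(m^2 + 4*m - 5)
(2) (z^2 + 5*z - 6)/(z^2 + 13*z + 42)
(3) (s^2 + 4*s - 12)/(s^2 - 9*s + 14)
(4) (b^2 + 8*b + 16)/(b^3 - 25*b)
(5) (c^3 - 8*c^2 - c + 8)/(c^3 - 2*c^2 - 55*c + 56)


(1) = (m - 2)/(m - 1)
(2) = (z - 1)/(z + 7)
(3) = (s + 6)/(s - 7)
(4) = (b^2 + 8*b + 16)/(b^3 - 25*b)
(5) = (c + 1)/(c + 7)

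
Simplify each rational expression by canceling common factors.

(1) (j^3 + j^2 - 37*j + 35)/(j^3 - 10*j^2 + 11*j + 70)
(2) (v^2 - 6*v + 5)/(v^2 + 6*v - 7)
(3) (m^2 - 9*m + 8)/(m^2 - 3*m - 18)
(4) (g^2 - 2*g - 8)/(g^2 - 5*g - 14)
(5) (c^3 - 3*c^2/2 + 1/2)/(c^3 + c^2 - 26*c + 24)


(1) = (j^2 + 6*j - 7)/(j^2 - 5*j - 14)
(2) = (v - 5)/(v + 7)
(3) = (m^2 - 9*m + 8)/(m^2 - 3*m - 18)
(4) = (g - 4)/(g - 7)
(5) = (2*c^2 - c - 1)/(2*c^2 + 4*c - 48)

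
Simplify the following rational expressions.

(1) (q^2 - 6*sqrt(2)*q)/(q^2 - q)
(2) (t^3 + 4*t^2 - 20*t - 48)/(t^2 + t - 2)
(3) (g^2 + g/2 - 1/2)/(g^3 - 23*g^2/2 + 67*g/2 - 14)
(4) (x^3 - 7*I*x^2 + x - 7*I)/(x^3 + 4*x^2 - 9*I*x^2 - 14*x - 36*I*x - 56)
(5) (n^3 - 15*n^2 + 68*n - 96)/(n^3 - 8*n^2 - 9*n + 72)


(1) = (q - 6*sqrt(2))/(q - 1)
(2) = (t^2 + 2*t - 24)/(t - 1)
(3) = (g + 1)/(g^2 - 11*g + 28)
(4) = (x^2 + 1)/(x^2 + x*(4 - 2*I) - 8*I)
(5) = (n - 4)/(n + 3)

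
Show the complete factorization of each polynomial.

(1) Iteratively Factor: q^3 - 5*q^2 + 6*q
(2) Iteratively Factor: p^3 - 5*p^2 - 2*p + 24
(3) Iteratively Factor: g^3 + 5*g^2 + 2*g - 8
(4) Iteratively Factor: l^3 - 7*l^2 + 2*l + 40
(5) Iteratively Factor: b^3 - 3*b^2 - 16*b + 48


(1) = (q - 2)*(q^2 - 3*q) = (q - 3)*(q - 2)*(q)
(2) = (p + 2)*(p^2 - 7*p + 12) = (p - 4)*(p + 2)*(p - 3)
(3) = (g + 4)*(g^2 + g - 2) = (g + 2)*(g + 4)*(g - 1)
(4) = (l + 2)*(l^2 - 9*l + 20) = (l - 4)*(l + 2)*(l - 5)
(5) = (b - 4)*(b^2 + b - 12) = (b - 4)*(b - 3)*(b + 4)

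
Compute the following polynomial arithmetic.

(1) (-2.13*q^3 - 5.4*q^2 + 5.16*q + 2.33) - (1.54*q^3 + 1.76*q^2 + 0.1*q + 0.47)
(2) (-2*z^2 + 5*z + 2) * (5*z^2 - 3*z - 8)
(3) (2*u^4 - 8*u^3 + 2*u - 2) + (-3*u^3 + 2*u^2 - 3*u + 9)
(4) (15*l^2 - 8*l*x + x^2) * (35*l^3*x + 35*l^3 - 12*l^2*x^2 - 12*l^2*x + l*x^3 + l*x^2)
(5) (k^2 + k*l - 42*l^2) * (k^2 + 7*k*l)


(1) = -3.67*q^3 - 7.16*q^2 + 5.06*q + 1.86
(2) = -10*z^4 + 31*z^3 + 11*z^2 - 46*z - 16
(3) = 2*u^4 - 11*u^3 + 2*u^2 - u + 7
(4) = 525*l^5*x + 525*l^5 - 460*l^4*x^2 - 460*l^4*x + 146*l^3*x^3 + 146*l^3*x^2 - 20*l^2*x^4 - 20*l^2*x^3 + l*x^5 + l*x^4
(5) = k^4 + 8*k^3*l - 35*k^2*l^2 - 294*k*l^3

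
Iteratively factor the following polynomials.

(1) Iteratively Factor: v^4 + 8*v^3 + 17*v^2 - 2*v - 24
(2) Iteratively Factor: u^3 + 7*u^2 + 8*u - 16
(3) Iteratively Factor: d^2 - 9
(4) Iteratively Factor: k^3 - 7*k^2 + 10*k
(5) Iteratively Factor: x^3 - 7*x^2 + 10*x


(1) = (v + 2)*(v^3 + 6*v^2 + 5*v - 12) = (v - 1)*(v + 2)*(v^2 + 7*v + 12) = (v - 1)*(v + 2)*(v + 4)*(v + 3)
(2) = (u + 4)*(u^2 + 3*u - 4) = (u + 4)^2*(u - 1)
(3) = (d - 3)*(d + 3)
(4) = (k - 5)*(k^2 - 2*k) = k*(k - 5)*(k - 2)
(5) = (x)*(x^2 - 7*x + 10) = x*(x - 5)*(x - 2)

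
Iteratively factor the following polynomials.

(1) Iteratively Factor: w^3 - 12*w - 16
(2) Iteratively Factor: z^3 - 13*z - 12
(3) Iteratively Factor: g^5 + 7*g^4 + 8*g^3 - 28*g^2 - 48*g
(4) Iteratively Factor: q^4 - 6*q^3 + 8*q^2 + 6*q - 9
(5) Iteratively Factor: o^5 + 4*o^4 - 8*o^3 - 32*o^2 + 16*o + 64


(1) = (w + 2)*(w^2 - 2*w - 8) = (w - 4)*(w + 2)*(w + 2)
(2) = (z - 4)*(z^2 + 4*z + 3) = (z - 4)*(z + 3)*(z + 1)
(3) = (g - 2)*(g^4 + 9*g^3 + 26*g^2 + 24*g) = (g - 2)*(g + 2)*(g^3 + 7*g^2 + 12*g) = (g - 2)*(g + 2)*(g + 4)*(g^2 + 3*g) = (g - 2)*(g + 2)*(g + 3)*(g + 4)*(g)
(4) = (q - 3)*(q^3 - 3*q^2 - q + 3) = (q - 3)^2*(q^2 - 1) = (q - 3)^2*(q - 1)*(q + 1)
(5) = (o - 2)*(o^4 + 6*o^3 + 4*o^2 - 24*o - 32) = (o - 2)*(o + 2)*(o^3 + 4*o^2 - 4*o - 16) = (o - 2)^2*(o + 2)*(o^2 + 6*o + 8) = (o - 2)^2*(o + 2)*(o + 4)*(o + 2)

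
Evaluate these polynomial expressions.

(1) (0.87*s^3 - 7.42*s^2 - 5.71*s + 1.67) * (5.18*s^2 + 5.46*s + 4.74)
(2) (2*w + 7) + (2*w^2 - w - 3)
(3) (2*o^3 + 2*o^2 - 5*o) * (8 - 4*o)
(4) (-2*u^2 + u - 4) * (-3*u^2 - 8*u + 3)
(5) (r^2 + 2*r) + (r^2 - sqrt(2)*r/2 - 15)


(1) = 4.5066*s^5 - 33.6854*s^4 - 65.9672*s^3 - 57.6968*s^2 - 17.9472*s + 7.9158
(2) = 2*w^2 + w + 4
(3) = -8*o^4 + 8*o^3 + 36*o^2 - 40*o
(4) = 6*u^4 + 13*u^3 - 2*u^2 + 35*u - 12
(5) = 2*r^2 - sqrt(2)*r/2 + 2*r - 15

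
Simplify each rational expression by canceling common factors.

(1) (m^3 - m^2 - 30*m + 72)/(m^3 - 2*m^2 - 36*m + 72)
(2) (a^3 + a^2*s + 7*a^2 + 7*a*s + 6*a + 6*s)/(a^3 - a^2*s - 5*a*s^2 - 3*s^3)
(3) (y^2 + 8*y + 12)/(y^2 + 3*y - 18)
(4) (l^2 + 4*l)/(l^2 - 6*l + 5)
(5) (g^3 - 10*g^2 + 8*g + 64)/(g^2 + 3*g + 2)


(1) = (m^2 - 7*m + 12)/(m^2 - 8*m + 12)
(2) = (-a^2 - 7*a - 6)/(-a^2 + 2*a*s + 3*s^2)
(3) = (y + 2)/(y - 3)
(4) = (l^2 + 4*l)/(l^2 - 6*l + 5)
(5) = (g^2 - 12*g + 32)/(g + 1)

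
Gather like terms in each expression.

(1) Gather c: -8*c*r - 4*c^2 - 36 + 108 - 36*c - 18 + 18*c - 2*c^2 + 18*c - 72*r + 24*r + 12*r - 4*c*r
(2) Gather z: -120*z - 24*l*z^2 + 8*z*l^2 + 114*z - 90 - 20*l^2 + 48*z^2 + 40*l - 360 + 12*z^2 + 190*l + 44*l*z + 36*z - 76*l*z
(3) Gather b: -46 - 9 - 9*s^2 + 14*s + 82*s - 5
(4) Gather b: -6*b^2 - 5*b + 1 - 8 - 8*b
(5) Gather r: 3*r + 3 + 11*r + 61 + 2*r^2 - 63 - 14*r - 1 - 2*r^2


(1) = -6*c^2 - 12*c*r - 36*r + 54
(2) = -20*l^2 + 230*l + z^2*(60 - 24*l) + z*(8*l^2 - 32*l + 30) - 450
(3) = -9*s^2 + 96*s - 60
(4) = -6*b^2 - 13*b - 7
(5) = 0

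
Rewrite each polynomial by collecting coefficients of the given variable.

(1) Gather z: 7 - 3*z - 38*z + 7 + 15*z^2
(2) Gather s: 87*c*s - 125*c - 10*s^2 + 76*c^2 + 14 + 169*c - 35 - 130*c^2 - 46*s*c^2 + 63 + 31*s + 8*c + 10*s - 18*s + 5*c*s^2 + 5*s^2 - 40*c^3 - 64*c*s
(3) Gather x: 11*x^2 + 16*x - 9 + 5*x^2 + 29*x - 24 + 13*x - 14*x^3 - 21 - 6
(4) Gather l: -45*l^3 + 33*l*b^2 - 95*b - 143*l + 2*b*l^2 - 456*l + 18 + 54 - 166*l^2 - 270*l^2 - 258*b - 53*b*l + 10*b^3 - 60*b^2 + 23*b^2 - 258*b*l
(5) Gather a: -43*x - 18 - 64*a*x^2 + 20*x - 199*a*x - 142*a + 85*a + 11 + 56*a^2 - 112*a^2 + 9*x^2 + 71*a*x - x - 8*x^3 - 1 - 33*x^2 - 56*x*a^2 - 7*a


(1) = 15*z^2 - 41*z + 14
(2) = -40*c^3 - 54*c^2 + 52*c + s^2*(5*c - 5) + s*(-46*c^2 + 23*c + 23) + 42
(3) = -14*x^3 + 16*x^2 + 58*x - 60
(4) = 10*b^3 - 37*b^2 - 353*b - 45*l^3 + l^2*(2*b - 436) + l*(33*b^2 - 311*b - 599) + 72
(5) = a^2*(-56*x - 56) + a*(-64*x^2 - 128*x - 64) - 8*x^3 - 24*x^2 - 24*x - 8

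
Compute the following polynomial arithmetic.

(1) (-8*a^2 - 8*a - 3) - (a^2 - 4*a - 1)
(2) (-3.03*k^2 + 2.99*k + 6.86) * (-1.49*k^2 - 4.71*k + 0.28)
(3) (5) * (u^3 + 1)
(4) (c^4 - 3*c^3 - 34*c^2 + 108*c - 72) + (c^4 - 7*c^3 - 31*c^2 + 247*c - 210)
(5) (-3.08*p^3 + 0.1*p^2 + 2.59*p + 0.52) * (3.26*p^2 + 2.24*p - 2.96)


(1) = -9*a^2 - 4*a - 2
(2) = 4.5147*k^4 + 9.8162*k^3 - 25.1527*k^2 - 31.4734*k + 1.9208
(3) = 5*u^3 + 5
(4) = 2*c^4 - 10*c^3 - 65*c^2 + 355*c - 282
(5) = -10.0408*p^5 - 6.5732*p^4 + 17.7842*p^3 + 7.2008*p^2 - 6.5016*p - 1.5392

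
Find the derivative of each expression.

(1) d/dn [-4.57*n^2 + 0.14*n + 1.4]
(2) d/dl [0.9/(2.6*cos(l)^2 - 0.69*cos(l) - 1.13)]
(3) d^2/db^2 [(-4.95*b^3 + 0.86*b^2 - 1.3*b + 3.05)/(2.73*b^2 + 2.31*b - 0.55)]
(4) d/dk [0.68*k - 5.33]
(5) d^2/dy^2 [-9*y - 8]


(1) = 0.14 - 9.14*n
(2) = (4.68*cos(l) - 0.621)*sin(l)/(-2.6*cos(l)^2 + 0.69*cos(l) + 1.13)^2
(3) = (-97.916616*b^3 + 181.86966*b^2 + 94.70934*b + 38.92636)/(20.346417*b^6 + 51.648597*b^5 + 31.405374*b^4 - 8.484399*b^3 - 6.32709*b^2 + 2.096325*b - 0.166375)
(4) = 0.680000000000000
(5) = 0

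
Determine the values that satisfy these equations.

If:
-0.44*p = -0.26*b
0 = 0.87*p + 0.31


Then:
b = -0.60
p = -0.36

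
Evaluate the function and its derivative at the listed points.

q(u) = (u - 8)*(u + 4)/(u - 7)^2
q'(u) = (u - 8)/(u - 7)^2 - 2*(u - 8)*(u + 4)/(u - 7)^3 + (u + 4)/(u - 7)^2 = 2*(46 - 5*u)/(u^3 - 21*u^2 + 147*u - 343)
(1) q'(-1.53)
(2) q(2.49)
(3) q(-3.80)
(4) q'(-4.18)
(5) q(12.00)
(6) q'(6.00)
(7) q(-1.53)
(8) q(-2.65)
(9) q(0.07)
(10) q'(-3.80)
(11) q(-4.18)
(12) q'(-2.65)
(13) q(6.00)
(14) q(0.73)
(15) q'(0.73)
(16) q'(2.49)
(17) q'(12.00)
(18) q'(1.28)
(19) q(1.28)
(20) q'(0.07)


(1) = -0.17
(2) = -1.76
(3) = -0.02
(4) = -0.10
(5) = 2.56
(6) = -32.00
(7) = -0.32
(8) = -0.15
(9) = -0.67
(10) = -0.10
(11) = 0.02
(12) = -0.13
(13) = -20.00
(14) = -0.87
(15) = -0.34
(16) = -0.73
(17) = -0.22
(18) = -0.42
(19) = -1.08
(20) = -0.27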